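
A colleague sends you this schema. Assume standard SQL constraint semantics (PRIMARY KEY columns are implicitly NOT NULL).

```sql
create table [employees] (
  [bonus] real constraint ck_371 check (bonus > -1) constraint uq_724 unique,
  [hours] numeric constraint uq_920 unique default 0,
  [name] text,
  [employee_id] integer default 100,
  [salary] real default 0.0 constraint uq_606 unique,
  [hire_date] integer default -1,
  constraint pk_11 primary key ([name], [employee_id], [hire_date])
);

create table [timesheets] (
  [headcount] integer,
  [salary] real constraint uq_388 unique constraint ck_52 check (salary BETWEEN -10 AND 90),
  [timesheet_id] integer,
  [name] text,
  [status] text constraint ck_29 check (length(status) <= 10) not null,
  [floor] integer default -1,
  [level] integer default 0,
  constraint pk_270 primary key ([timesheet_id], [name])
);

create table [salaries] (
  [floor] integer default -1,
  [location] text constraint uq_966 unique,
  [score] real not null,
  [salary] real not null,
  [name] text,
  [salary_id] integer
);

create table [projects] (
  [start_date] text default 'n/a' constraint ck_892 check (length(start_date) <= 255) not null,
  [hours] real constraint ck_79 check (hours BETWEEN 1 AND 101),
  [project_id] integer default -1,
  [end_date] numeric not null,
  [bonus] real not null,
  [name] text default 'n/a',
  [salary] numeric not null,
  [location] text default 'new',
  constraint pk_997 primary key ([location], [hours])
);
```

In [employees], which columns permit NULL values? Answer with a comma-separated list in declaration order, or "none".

- bonus: CHECK does not forbid NULL (a CHECK constraint passes when its expression is NULL) → nullable.
- hours: UNIQUE does not imply NOT NULL → nullable.
- name: part of the PRIMARY KEY, which implies NOT NULL → not nullable.
- employee_id: part of the PRIMARY KEY, which implies NOT NULL → not nullable.
- salary: UNIQUE does not imply NOT NULL → nullable.
- hire_date: part of the PRIMARY KEY, which implies NOT NULL → not nullable.

bonus, hours, salary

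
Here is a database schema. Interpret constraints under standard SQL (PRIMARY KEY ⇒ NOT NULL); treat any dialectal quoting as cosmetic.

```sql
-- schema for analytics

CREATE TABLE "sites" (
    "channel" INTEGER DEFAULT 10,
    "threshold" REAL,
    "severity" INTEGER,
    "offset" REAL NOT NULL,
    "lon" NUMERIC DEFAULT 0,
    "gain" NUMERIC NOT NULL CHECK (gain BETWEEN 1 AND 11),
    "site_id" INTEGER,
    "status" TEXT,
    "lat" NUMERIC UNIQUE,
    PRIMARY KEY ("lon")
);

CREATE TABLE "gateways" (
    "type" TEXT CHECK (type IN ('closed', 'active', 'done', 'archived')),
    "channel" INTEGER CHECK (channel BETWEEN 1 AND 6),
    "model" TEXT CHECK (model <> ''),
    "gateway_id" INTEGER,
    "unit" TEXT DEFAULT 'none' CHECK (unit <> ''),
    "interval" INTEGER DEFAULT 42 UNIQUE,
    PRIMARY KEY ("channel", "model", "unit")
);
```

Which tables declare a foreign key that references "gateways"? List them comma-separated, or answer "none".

No REFERENCES clause anywhere in the schema names gateways.

none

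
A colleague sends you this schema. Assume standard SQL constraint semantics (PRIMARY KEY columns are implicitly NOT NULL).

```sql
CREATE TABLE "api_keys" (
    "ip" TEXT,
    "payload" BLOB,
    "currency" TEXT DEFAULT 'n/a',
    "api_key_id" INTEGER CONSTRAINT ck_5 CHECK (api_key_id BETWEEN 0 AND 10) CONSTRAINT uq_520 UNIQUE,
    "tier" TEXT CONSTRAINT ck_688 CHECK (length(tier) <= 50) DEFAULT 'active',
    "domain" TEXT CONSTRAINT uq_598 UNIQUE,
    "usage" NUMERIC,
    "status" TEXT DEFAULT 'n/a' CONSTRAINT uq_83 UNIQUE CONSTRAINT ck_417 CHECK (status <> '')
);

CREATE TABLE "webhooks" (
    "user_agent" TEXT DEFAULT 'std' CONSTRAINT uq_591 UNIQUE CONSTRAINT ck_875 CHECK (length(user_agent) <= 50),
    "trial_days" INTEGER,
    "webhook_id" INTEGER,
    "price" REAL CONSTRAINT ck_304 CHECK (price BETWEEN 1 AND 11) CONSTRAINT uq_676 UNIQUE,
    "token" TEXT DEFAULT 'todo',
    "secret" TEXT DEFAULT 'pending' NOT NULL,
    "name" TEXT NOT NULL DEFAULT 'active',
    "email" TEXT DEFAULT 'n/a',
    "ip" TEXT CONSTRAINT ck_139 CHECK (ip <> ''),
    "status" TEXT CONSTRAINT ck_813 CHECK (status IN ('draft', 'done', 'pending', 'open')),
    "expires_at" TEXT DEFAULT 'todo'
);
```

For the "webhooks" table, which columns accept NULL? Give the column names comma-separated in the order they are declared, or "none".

user_agent, trial_days, webhook_id, price, token, email, ip, status, expires_at

- user_agent: CHECK does not forbid NULL (a CHECK constraint passes when its expression is NULL) → nullable.
- trial_days: no NOT NULL constraint applies → nullable.
- webhook_id: no NOT NULL constraint applies → nullable.
- price: CHECK does not forbid NULL (a CHECK constraint passes when its expression is NULL) → nullable.
- token: DEFAULT only fills an omitted column; an explicit NULL is still allowed → nullable.
- secret: declared NOT NULL → not nullable.
- name: declared NOT NULL → not nullable.
- email: DEFAULT only fills an omitted column; an explicit NULL is still allowed → nullable.
- ip: CHECK does not forbid NULL (a CHECK constraint passes when its expression is NULL) → nullable.
- status: CHECK does not forbid NULL (a CHECK constraint passes when its expression is NULL) → nullable.
- expires_at: DEFAULT only fills an omitted column; an explicit NULL is still allowed → nullable.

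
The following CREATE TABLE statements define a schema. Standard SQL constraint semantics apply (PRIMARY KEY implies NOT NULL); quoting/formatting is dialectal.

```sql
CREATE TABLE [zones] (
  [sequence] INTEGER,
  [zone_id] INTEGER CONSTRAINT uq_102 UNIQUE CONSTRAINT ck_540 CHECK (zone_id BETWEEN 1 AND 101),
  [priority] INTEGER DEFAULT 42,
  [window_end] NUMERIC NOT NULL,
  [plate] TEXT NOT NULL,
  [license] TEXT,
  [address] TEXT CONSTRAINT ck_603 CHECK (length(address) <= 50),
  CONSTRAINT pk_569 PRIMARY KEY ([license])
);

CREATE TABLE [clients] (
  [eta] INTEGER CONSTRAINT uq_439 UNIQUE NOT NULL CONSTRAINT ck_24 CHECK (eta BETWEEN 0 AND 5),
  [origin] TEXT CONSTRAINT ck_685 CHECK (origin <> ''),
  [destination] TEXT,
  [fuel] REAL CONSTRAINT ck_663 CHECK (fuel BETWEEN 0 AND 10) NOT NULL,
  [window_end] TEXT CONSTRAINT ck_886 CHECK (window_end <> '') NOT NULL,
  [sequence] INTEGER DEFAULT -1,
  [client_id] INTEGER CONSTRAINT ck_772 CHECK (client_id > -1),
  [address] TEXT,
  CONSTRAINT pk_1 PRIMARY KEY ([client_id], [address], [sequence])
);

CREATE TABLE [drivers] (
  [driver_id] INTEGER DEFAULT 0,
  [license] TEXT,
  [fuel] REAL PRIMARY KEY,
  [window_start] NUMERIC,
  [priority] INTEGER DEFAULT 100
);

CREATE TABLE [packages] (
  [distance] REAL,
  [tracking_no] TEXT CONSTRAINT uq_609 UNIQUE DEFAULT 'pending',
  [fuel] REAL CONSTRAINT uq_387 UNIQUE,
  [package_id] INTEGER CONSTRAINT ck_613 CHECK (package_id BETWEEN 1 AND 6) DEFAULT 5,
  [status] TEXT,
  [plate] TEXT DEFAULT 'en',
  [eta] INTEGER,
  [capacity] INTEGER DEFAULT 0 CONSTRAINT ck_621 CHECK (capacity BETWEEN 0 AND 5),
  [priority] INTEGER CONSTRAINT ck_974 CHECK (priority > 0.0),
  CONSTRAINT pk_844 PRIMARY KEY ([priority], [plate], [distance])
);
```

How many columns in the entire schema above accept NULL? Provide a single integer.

16

zones: 4 nullable (sequence, zone_id, priority, address — PK (license) and explicit NOT NULL columns excluded).
clients: 2 nullable (origin, destination — PK (client_id, address, sequence) and explicit NOT NULL columns excluded).
drivers: 4 nullable (driver_id, license, window_start, priority — PK (fuel) and explicit NOT NULL columns excluded).
packages: 6 nullable (tracking_no, fuel, package_id, status, eta, capacity — PK (priority, plate, distance) and explicit NOT NULL columns excluded).
Total: 4 + 2 + 4 + 6 = 16.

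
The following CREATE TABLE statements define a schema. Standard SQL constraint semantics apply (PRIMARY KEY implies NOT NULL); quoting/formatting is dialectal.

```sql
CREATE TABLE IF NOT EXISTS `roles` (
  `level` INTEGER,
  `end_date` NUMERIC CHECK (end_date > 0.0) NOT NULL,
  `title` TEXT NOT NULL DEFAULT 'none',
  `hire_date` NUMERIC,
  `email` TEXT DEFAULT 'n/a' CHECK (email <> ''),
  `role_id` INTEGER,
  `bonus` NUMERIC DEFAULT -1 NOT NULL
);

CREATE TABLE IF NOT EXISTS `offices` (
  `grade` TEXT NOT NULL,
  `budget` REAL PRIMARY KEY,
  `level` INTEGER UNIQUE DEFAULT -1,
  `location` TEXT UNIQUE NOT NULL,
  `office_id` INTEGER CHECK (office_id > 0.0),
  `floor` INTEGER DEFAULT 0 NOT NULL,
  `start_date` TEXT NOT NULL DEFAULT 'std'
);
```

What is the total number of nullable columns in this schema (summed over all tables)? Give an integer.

roles: 4 nullable (level, hire_date, email, role_id — PK none and explicit NOT NULL columns excluded).
offices: 2 nullable (level, office_id — PK (budget) and explicit NOT NULL columns excluded).
Total: 4 + 2 = 6.

6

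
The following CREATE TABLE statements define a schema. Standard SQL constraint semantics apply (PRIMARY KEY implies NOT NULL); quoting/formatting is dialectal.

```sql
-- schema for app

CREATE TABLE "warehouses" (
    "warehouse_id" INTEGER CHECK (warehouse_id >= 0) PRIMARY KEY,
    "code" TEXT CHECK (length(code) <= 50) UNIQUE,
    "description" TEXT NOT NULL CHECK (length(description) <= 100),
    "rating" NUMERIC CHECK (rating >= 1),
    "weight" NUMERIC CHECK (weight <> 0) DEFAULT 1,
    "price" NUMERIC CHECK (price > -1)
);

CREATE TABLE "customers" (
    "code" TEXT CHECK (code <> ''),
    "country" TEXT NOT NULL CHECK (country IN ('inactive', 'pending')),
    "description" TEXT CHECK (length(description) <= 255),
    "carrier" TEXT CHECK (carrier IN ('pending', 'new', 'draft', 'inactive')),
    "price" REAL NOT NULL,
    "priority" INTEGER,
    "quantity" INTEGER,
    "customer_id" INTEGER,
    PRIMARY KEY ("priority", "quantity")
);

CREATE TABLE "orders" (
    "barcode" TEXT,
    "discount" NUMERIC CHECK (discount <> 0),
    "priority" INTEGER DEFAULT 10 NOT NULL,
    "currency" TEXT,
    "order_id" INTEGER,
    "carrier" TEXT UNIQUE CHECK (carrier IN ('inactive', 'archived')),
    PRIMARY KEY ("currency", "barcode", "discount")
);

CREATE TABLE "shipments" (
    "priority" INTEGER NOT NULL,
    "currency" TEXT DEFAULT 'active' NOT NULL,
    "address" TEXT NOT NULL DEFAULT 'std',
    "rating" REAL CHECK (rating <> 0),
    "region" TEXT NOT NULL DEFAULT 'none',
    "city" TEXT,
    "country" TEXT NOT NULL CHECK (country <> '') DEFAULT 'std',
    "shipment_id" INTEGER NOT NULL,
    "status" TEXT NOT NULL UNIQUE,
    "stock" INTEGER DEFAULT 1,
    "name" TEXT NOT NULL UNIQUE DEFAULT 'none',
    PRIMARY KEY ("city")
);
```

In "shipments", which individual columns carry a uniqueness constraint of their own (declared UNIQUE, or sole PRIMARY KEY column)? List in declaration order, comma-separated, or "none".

- priority: no UNIQUE or single-column PK constraint.
- currency: no UNIQUE or single-column PK constraint.
- address: no UNIQUE or single-column PK constraint.
- rating: no UNIQUE or single-column PK constraint.
- region: no UNIQUE or single-column PK constraint.
- city: single-column PRIMARY KEY → unique.
- country: no UNIQUE or single-column PK constraint.
- shipment_id: no UNIQUE or single-column PK constraint.
- status: declared UNIQUE → unique.
- stock: no UNIQUE or single-column PK constraint.
- name: declared UNIQUE → unique.

city, status, name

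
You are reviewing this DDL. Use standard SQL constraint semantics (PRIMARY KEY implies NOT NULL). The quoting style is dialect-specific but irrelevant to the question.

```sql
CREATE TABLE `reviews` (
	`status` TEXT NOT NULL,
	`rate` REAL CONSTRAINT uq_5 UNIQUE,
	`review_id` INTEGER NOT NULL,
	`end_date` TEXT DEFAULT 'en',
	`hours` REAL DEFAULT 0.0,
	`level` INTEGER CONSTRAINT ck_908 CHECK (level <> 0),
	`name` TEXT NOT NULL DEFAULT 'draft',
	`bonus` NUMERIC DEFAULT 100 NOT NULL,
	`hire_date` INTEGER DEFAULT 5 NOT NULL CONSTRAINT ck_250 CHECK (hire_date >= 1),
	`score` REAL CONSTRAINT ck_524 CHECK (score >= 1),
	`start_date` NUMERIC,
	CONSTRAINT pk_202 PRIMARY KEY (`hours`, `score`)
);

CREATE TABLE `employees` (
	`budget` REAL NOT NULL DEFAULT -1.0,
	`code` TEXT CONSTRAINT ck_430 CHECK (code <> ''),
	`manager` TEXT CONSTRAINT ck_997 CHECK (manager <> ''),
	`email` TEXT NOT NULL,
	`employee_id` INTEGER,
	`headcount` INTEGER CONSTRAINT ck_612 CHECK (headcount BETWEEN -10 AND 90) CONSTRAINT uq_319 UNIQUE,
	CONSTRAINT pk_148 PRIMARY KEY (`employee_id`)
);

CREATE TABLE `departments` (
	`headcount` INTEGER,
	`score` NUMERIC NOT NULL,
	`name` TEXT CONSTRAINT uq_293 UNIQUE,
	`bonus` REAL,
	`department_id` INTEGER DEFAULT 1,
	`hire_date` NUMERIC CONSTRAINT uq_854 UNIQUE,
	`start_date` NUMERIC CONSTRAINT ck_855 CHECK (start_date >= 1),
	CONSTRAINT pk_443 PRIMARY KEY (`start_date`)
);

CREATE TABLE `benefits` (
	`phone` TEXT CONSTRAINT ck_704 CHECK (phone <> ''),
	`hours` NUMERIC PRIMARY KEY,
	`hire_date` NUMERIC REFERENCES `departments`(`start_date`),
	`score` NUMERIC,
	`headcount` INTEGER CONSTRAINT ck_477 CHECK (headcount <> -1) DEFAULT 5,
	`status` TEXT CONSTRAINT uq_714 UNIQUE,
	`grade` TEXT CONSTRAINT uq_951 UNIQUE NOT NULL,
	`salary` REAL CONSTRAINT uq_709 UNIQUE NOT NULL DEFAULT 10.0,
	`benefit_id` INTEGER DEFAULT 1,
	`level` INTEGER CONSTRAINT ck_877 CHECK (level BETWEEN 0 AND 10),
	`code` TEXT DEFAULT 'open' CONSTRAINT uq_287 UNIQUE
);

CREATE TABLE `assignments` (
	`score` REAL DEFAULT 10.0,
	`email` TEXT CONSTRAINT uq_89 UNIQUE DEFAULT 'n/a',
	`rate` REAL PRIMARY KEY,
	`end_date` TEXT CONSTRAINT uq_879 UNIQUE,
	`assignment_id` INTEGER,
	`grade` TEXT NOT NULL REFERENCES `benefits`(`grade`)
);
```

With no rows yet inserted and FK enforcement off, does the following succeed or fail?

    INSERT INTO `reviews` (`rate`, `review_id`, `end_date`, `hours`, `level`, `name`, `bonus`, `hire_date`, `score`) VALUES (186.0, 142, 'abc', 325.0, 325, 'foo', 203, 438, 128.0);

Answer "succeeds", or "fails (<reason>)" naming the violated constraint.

status is omitted from the column list and has no DEFAULT, so it would receive NULL.
But status is declared NOT NULL.

fails (NOT NULL on status)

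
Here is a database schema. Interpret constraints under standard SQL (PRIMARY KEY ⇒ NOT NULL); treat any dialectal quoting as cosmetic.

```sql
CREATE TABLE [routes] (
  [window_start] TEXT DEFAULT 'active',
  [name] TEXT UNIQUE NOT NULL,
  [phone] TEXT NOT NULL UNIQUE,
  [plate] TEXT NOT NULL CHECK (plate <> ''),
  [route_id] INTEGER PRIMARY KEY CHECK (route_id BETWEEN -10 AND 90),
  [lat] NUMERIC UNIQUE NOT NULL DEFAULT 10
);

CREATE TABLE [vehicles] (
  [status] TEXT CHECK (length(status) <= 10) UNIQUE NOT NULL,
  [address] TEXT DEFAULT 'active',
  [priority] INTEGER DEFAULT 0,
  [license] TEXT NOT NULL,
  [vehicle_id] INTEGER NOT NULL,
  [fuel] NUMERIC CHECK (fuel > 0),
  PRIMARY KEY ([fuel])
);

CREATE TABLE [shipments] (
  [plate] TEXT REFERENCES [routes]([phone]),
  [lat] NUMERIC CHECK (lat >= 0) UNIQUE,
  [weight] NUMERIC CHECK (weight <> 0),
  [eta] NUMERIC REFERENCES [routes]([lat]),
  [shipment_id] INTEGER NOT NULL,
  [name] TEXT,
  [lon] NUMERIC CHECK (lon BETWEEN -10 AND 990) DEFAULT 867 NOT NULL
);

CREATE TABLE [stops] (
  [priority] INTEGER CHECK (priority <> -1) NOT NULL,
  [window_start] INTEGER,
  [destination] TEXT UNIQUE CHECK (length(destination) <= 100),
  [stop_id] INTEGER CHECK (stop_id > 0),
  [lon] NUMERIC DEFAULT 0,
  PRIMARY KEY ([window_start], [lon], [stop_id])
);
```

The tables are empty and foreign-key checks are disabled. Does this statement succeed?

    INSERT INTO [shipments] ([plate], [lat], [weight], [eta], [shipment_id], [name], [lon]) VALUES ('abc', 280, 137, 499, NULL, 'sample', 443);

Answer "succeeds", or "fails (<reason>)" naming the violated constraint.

shipment_id is explicitly set to NULL, but shipment_id is declared NOT NULL.

fails (NOT NULL on shipment_id)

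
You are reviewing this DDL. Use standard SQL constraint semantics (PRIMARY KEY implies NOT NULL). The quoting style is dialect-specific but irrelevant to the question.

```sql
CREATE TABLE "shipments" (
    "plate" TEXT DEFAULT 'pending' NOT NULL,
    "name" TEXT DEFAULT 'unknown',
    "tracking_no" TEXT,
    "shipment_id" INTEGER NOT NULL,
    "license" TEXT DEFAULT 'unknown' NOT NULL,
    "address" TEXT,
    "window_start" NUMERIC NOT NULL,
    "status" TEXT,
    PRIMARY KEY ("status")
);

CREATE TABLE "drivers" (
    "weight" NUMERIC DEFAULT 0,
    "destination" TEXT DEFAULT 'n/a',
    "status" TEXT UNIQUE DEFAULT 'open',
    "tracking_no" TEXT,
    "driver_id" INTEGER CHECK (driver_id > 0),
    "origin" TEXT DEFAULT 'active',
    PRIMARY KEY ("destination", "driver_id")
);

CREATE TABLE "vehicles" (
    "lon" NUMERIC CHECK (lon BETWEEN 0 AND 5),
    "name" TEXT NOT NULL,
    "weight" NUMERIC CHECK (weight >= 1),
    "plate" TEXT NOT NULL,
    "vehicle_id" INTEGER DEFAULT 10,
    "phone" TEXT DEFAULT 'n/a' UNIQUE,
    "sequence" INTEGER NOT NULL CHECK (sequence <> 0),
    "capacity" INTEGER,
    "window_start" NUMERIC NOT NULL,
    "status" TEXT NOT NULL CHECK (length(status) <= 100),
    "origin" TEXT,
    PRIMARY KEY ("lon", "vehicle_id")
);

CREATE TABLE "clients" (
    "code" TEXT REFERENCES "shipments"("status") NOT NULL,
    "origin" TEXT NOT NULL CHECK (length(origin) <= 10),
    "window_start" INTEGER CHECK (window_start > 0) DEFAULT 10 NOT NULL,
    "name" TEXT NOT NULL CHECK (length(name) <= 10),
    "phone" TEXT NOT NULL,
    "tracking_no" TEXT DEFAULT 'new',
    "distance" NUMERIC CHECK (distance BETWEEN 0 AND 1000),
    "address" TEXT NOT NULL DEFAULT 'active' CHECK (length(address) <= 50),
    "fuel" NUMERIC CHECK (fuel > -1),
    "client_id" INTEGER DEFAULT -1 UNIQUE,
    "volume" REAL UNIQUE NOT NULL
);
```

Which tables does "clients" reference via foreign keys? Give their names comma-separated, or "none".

- code REFERENCES shipments(status).

shipments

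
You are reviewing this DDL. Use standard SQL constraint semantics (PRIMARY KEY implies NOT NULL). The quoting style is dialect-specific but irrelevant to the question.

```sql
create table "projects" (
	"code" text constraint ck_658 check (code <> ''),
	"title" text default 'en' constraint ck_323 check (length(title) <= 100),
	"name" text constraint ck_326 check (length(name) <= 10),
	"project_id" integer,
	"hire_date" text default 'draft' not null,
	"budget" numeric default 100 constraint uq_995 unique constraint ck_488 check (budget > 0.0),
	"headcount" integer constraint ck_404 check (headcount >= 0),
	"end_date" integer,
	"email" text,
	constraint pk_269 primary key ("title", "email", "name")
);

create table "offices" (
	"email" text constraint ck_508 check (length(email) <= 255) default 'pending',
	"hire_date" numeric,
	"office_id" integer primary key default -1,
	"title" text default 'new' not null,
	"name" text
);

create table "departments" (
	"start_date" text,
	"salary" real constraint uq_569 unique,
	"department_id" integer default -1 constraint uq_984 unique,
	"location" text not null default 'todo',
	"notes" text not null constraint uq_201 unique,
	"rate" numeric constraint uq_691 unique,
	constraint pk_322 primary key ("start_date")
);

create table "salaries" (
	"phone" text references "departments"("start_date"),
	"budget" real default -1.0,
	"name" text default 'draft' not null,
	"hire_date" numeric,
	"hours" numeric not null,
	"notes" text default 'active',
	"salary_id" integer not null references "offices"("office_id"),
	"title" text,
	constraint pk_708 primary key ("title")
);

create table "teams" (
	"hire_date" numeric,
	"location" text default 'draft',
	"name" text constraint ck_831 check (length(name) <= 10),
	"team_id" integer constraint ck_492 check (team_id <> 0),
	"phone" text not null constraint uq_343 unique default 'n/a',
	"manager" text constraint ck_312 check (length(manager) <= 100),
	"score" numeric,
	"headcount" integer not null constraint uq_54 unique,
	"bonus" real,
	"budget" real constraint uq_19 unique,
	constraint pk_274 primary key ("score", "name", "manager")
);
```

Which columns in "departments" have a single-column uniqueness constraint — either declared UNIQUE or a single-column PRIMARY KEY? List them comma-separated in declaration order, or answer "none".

start_date, salary, department_id, notes, rate

- start_date: single-column PRIMARY KEY → unique.
- salary: declared UNIQUE → unique.
- department_id: declared UNIQUE → unique.
- location: no UNIQUE or single-column PK constraint.
- notes: declared UNIQUE → unique.
- rate: declared UNIQUE → unique.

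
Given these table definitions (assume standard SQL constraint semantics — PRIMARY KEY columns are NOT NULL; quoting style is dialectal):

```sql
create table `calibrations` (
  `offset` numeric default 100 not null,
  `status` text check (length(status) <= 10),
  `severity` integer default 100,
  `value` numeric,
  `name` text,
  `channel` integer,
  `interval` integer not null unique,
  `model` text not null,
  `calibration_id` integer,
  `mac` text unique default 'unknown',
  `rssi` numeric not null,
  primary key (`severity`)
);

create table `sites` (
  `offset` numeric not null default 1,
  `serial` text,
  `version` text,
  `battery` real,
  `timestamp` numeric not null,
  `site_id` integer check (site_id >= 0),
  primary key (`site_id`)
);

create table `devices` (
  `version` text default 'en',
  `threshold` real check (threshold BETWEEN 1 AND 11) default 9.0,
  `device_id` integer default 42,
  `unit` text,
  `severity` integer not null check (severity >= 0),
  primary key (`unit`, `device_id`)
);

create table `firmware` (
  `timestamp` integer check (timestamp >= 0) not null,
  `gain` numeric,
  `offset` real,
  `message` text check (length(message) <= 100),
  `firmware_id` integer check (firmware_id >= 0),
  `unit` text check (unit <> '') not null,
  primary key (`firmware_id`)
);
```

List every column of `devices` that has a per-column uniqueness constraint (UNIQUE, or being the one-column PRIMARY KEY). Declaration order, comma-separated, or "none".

none

- version: no UNIQUE or single-column PK constraint.
- threshold: no UNIQUE or single-column PK constraint.
- device_id: part of a composite PRIMARY KEY — only the tuple is unique, not this column on its own.
- unit: part of a composite PRIMARY KEY — only the tuple is unique, not this column on its own.
- severity: no UNIQUE or single-column PK constraint.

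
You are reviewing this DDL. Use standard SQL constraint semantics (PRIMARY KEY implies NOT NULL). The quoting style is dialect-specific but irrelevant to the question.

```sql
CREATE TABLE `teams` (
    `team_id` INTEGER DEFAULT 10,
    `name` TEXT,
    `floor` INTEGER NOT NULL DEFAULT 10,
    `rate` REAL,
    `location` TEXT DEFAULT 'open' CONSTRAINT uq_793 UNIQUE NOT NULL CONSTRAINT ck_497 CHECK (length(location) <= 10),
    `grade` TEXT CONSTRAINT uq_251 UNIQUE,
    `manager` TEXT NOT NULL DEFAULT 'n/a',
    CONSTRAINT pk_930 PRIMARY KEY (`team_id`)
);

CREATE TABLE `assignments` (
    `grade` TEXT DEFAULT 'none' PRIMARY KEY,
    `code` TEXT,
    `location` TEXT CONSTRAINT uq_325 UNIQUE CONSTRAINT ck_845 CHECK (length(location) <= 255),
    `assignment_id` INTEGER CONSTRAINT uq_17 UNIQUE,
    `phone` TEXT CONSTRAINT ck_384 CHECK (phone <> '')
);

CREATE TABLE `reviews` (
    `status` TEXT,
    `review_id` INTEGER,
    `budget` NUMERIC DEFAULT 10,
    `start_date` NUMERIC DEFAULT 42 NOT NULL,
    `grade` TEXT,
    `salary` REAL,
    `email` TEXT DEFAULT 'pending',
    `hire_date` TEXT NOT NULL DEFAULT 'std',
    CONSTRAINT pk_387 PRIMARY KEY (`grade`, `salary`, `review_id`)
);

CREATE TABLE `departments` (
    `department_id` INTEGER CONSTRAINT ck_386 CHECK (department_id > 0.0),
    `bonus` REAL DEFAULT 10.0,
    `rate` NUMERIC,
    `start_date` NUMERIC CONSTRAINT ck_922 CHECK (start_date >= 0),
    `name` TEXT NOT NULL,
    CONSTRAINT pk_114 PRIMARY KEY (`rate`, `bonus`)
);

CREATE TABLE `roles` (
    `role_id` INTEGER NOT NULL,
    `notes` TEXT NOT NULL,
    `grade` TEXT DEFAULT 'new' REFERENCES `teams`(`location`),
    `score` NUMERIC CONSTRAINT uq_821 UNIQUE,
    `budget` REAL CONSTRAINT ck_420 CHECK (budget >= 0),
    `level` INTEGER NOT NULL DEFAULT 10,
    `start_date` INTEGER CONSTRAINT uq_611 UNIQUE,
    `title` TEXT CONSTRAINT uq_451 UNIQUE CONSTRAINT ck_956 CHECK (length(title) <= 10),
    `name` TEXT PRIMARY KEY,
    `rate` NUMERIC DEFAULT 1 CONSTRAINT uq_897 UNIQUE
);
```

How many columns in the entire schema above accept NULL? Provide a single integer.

18

teams: 3 nullable (name, rate, grade — PK (team_id) and explicit NOT NULL columns excluded).
assignments: 4 nullable (code, location, assignment_id, phone — PK (grade) and explicit NOT NULL columns excluded).
reviews: 3 nullable (status, budget, email — PK (grade, salary, review_id) and explicit NOT NULL columns excluded).
departments: 2 nullable (department_id, start_date — PK (rate, bonus) and explicit NOT NULL columns excluded).
roles: 6 nullable (grade, score, budget, start_date, title, rate — PK (name) and explicit NOT NULL columns excluded).
Total: 3 + 4 + 3 + 2 + 6 = 18.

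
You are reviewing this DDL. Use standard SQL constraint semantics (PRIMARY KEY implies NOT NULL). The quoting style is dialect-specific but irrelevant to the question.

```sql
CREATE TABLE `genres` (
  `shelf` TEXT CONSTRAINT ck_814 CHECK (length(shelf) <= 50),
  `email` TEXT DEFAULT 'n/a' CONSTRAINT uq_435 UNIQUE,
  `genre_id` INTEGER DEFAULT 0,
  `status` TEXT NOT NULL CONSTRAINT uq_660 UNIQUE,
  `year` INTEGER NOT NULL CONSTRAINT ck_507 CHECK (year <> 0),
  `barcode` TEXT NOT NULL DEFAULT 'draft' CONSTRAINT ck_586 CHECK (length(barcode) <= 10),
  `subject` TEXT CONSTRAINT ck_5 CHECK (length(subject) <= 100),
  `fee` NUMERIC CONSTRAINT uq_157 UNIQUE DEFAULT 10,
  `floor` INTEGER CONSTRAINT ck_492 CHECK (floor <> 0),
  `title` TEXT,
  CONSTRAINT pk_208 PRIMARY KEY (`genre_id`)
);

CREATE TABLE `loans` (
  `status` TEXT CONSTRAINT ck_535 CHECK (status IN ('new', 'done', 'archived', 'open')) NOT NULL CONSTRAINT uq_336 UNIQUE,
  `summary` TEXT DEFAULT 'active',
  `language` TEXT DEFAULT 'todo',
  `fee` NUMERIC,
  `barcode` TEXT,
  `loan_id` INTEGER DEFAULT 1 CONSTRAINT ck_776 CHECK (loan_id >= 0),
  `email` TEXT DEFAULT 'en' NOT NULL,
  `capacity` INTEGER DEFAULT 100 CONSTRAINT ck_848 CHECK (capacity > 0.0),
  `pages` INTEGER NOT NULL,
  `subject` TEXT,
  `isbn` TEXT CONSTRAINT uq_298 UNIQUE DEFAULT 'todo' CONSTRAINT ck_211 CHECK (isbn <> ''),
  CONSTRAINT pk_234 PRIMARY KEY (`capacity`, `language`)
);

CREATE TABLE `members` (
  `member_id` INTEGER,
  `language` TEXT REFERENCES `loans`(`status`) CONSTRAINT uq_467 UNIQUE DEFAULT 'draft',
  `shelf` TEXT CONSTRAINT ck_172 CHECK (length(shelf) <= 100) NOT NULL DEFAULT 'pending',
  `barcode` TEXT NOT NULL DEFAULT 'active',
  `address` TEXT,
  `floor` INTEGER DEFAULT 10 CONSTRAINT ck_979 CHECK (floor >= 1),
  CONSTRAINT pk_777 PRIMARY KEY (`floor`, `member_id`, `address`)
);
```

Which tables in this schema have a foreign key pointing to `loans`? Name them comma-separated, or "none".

members

- members.language references loans(status).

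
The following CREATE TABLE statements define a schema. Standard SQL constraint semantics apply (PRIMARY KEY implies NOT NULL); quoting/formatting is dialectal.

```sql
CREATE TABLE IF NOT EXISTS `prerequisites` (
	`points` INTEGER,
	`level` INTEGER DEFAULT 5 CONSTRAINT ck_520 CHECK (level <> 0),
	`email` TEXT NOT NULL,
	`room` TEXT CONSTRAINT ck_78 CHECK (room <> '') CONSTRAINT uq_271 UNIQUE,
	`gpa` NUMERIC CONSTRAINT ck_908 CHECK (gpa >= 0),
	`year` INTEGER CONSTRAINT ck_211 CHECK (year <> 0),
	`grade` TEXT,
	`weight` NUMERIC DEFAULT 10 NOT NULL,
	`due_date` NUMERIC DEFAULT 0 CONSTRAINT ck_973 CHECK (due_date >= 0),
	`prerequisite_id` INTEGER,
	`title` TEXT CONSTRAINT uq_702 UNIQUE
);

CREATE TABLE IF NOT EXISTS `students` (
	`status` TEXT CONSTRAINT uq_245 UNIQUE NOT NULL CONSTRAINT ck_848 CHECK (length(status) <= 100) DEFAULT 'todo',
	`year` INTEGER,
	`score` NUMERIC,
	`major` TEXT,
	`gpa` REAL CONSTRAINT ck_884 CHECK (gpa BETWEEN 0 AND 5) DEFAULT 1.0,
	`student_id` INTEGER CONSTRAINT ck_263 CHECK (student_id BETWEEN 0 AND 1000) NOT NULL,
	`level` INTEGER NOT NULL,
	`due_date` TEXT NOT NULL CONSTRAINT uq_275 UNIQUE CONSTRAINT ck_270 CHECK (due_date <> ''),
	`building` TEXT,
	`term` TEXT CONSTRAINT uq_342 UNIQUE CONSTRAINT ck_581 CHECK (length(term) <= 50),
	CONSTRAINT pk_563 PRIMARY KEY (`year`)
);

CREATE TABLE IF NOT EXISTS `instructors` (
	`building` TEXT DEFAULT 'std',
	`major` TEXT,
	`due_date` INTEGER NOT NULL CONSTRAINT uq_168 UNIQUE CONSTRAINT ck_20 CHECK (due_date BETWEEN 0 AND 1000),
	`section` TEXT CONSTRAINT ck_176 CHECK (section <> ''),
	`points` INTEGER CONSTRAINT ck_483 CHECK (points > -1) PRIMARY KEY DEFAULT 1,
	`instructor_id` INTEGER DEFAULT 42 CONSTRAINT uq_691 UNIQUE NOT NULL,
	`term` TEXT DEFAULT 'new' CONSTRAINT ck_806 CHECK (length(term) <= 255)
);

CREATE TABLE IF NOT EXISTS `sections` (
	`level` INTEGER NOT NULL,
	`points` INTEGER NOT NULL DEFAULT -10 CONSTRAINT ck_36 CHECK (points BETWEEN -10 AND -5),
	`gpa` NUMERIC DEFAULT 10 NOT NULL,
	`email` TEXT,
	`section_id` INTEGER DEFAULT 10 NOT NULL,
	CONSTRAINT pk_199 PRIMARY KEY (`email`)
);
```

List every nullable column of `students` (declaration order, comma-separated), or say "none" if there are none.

- status: declared NOT NULL → not nullable.
- year: part of the PRIMARY KEY, which implies NOT NULL → not nullable.
- score: no NOT NULL constraint applies → nullable.
- major: no NOT NULL constraint applies → nullable.
- gpa: CHECK does not forbid NULL (a CHECK constraint passes when its expression is NULL) → nullable.
- student_id: declared NOT NULL → not nullable.
- level: declared NOT NULL → not nullable.
- due_date: declared NOT NULL → not nullable.
- building: no NOT NULL constraint applies → nullable.
- term: CHECK does not forbid NULL (a CHECK constraint passes when its expression is NULL) → nullable.

score, major, gpa, building, term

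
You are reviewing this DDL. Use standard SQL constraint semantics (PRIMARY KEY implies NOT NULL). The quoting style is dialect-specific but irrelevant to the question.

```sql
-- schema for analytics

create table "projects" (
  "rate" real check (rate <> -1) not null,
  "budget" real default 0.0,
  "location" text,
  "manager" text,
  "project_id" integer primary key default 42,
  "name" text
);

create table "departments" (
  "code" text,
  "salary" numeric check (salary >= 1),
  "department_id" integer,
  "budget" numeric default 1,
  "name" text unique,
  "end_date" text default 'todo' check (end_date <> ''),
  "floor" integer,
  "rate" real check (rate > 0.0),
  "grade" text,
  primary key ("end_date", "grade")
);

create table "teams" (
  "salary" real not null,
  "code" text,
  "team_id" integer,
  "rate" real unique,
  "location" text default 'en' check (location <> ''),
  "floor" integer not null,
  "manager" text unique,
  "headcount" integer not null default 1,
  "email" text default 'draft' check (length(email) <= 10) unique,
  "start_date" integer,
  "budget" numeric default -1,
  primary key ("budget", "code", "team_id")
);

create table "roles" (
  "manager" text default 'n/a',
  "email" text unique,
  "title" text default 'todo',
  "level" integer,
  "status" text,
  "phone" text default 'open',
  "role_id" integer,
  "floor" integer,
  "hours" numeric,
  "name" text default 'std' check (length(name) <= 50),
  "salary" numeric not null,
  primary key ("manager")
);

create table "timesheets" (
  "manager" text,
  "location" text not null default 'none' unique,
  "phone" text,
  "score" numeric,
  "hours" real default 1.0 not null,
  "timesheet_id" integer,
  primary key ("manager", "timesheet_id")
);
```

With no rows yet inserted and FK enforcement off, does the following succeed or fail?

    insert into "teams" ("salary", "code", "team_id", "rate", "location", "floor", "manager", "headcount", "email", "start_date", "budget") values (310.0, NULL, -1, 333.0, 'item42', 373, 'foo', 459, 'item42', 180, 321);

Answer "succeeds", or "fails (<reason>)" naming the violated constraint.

code is explicitly set to NULL, but code is part of the PRIMARY KEY (implied NOT NULL).

fails (NOT NULL on code)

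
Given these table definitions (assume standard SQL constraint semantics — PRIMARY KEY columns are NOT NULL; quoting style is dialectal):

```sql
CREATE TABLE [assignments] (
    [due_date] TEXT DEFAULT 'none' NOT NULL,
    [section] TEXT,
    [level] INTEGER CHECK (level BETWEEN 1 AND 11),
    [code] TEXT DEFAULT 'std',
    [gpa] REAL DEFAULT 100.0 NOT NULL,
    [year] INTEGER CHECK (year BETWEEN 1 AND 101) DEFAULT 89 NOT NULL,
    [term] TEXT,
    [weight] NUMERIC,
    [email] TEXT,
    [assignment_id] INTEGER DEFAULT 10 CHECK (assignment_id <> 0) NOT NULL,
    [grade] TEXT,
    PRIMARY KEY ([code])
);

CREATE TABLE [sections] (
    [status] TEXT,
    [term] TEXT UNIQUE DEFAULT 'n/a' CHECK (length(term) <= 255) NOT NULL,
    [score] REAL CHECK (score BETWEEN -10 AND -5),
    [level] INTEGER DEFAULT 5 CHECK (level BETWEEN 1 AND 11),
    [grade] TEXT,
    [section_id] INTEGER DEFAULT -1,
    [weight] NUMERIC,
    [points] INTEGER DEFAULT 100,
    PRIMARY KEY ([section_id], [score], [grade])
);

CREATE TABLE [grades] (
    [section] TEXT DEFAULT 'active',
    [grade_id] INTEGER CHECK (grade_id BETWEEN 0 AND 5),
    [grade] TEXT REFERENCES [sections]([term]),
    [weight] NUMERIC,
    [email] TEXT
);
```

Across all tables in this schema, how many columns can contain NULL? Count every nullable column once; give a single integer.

assignments: 6 nullable (section, level, term, weight, email, grade — PK (code) and explicit NOT NULL columns excluded).
sections: 4 nullable (status, level, weight, points — PK (section_id, score, grade) and explicit NOT NULL columns excluded).
grades: 5 nullable (section, grade_id, grade, weight, email — PK none and explicit NOT NULL columns excluded).
Total: 6 + 4 + 5 = 15.

15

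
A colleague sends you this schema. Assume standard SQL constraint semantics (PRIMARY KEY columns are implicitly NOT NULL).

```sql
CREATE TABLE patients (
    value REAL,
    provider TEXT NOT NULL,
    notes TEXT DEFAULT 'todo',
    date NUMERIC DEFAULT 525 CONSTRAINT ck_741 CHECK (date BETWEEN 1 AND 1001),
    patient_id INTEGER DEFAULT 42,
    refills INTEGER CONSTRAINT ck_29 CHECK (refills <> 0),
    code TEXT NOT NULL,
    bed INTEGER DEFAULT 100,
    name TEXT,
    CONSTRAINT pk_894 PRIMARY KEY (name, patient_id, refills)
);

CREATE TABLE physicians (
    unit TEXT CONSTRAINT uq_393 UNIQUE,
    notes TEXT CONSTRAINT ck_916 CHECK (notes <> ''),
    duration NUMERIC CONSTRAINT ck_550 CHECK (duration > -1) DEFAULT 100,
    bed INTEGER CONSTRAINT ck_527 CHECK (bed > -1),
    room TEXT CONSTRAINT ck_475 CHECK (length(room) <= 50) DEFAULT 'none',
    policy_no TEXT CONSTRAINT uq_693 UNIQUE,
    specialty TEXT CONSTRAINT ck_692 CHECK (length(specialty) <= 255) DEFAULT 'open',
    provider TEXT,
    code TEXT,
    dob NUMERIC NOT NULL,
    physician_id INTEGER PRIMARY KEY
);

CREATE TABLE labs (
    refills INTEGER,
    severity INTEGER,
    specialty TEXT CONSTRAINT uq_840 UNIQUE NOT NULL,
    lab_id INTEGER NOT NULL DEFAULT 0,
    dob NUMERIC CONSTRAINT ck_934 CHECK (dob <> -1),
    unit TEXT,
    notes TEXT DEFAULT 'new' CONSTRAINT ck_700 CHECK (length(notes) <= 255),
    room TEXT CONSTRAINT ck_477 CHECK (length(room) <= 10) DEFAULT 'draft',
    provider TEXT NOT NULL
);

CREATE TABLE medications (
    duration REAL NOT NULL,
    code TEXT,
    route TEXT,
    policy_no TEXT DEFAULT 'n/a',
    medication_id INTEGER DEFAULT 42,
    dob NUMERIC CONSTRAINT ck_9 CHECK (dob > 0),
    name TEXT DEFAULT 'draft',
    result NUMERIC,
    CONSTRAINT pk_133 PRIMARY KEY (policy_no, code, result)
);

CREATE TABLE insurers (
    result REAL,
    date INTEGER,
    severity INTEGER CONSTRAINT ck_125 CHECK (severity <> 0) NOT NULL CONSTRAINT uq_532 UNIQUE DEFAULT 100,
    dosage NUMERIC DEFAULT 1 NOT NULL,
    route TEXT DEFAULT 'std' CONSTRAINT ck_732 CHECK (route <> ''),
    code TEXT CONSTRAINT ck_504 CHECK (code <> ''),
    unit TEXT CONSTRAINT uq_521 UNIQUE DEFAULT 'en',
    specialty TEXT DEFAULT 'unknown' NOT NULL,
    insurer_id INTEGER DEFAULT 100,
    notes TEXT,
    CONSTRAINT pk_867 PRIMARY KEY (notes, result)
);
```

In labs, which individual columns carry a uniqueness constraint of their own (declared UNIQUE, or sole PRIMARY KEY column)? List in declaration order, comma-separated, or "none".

- refills: no UNIQUE or single-column PK constraint.
- severity: no UNIQUE or single-column PK constraint.
- specialty: declared UNIQUE → unique.
- lab_id: no UNIQUE or single-column PK constraint.
- dob: no UNIQUE or single-column PK constraint.
- unit: no UNIQUE or single-column PK constraint.
- notes: no UNIQUE or single-column PK constraint.
- room: no UNIQUE or single-column PK constraint.
- provider: no UNIQUE or single-column PK constraint.

specialty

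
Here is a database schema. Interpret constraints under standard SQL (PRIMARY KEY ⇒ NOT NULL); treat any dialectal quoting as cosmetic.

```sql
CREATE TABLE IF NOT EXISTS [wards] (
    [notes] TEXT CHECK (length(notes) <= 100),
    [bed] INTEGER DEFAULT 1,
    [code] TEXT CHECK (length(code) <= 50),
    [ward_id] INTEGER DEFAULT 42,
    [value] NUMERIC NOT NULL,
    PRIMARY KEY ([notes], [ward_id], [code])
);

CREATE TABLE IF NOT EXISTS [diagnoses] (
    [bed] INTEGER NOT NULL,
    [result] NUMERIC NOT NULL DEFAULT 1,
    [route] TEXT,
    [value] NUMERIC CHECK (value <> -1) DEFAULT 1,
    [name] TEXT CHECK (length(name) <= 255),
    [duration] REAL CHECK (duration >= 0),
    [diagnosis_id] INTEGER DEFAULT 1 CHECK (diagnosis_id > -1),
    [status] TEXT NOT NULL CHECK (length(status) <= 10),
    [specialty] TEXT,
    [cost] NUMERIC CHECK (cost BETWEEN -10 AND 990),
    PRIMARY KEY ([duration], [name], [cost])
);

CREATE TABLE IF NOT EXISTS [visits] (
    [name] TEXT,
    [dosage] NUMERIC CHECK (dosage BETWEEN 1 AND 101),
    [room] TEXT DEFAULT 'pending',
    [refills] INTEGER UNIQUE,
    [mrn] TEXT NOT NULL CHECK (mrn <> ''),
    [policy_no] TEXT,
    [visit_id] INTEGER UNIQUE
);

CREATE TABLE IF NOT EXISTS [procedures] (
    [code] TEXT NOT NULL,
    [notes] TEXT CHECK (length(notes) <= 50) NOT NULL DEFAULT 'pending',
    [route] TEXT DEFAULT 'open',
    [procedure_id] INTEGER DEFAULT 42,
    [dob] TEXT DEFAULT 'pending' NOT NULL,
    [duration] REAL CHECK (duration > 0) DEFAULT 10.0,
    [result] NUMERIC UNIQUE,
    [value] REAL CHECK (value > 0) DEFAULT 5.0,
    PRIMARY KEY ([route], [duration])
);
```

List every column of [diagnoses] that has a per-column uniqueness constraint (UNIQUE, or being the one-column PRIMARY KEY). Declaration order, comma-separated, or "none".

- bed: no UNIQUE or single-column PK constraint.
- result: no UNIQUE or single-column PK constraint.
- route: no UNIQUE or single-column PK constraint.
- value: no UNIQUE or single-column PK constraint.
- name: part of a composite PRIMARY KEY — only the tuple is unique, not this column on its own.
- duration: part of a composite PRIMARY KEY — only the tuple is unique, not this column on its own.
- diagnosis_id: no UNIQUE or single-column PK constraint.
- status: no UNIQUE or single-column PK constraint.
- specialty: no UNIQUE or single-column PK constraint.
- cost: part of a composite PRIMARY KEY — only the tuple is unique, not this column on its own.

none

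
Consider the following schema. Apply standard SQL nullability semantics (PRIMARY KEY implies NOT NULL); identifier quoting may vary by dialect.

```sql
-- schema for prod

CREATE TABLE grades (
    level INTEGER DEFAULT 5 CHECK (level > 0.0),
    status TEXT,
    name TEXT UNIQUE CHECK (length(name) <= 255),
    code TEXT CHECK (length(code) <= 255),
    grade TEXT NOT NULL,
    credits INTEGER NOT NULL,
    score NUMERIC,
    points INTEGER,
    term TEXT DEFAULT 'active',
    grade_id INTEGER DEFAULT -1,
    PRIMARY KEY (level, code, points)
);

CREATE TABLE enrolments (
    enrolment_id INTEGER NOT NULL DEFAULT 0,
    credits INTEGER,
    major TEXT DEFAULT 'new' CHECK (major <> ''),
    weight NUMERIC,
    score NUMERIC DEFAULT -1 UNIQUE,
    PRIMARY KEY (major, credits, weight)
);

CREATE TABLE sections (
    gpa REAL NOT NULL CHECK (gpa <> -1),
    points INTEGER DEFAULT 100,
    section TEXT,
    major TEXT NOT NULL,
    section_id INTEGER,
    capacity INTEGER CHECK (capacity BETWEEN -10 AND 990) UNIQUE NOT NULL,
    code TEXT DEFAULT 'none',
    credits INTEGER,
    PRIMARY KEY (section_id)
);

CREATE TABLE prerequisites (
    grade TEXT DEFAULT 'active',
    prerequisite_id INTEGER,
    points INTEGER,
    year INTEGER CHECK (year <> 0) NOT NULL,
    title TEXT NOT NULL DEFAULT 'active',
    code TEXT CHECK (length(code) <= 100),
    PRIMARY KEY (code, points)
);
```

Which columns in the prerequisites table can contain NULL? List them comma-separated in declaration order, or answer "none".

grade, prerequisite_id

- grade: DEFAULT only fills an omitted column; an explicit NULL is still allowed → nullable.
- prerequisite_id: no NOT NULL constraint applies → nullable.
- points: part of the PRIMARY KEY, which implies NOT NULL → not nullable.
- year: declared NOT NULL → not nullable.
- title: declared NOT NULL → not nullable.
- code: part of the PRIMARY KEY, which implies NOT NULL → not nullable.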